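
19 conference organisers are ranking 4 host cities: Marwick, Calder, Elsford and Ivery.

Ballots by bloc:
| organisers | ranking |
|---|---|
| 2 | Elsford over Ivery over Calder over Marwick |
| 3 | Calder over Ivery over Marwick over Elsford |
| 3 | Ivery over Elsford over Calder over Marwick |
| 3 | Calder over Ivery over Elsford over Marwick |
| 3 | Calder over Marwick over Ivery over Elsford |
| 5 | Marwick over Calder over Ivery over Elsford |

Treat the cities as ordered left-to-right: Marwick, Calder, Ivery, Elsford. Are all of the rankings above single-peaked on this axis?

Axis positions: Marwick=1, Calder=2, Ivery=3, Elsford=4.
Bloc 1 (peak Elsford at position 4): ranking walks positions 4-3-2-1, expanding outward from the peak — single-peaked.
Bloc 2 (peak Calder at position 2): ranking walks positions 2-3-1-4, expanding outward from the peak — single-peaked.
Bloc 3 (peak Ivery at position 3): ranking walks positions 3-4-2-1, expanding outward from the peak — single-peaked.
Bloc 4 (peak Calder at position 2): ranking walks positions 2-3-4-1, expanding outward from the peak — single-peaked.
Bloc 5 (peak Calder at position 2): ranking walks positions 2-1-3-4, expanding outward from the peak — single-peaked.
Bloc 6 (peak Marwick at position 1): ranking walks positions 1-2-3-4, expanding outward from the peak — single-peaked.
Every ranking is single-peaked on this axis.

yes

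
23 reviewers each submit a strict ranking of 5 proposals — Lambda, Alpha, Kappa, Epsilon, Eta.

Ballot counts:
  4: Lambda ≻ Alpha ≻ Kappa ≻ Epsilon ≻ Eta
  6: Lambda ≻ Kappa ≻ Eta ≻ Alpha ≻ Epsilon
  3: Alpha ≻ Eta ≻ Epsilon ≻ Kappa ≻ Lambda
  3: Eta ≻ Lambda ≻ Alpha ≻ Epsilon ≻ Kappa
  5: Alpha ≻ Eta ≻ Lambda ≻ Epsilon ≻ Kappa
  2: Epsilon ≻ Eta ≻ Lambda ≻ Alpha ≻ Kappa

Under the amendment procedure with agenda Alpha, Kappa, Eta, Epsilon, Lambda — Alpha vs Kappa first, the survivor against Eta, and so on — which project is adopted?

Round 1: Alpha vs Kappa — 17–6, Alpha advances.
Round 2: Alpha vs Eta — 12–11, Alpha advances.
Round 3: Alpha vs Epsilon — 21–2, Alpha advances.
Round 4: Alpha vs Lambda — 8–15, Lambda advances.
Lambda survives the agenda.

Lambda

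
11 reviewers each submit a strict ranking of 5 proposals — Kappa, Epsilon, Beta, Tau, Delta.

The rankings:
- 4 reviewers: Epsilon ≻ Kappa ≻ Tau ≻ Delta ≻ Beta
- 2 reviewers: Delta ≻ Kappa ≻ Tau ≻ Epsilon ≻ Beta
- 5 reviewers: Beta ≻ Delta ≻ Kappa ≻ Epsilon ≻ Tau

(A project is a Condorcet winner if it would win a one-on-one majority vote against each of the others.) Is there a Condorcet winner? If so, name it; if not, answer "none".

Pairwise majorities:
Kappa–Epsilon: Kappa 7–4.
Kappa vs Beta: Kappa is ranked higher on 4+2 = 6 ballots, Beta on 5. Kappa wins 6–5.
Kappa vs Tau: 4+2+5 = 11 for Kappa, 0 for Tau — Kappa by 11–0.
Kappa vs Delta: Delta, 7–4.
Epsilon vs Beta: Epsilon is ranked higher on 4+2 = 6 ballots, Beta on 5. Epsilon wins 6–5.
Epsilon vs Tau: Epsilon wins 9–2.
Epsilon–Delta: Delta 7–4.
Beta vs Tau: 5 for Beta, 6 for Tau — Tau by 6–5.
Beta vs Delta: Delta, 6–5.
Tau vs Delta: Delta wins 7–4.
Delta defeats every rival head-to-head and is the Condorcet winner.

Delta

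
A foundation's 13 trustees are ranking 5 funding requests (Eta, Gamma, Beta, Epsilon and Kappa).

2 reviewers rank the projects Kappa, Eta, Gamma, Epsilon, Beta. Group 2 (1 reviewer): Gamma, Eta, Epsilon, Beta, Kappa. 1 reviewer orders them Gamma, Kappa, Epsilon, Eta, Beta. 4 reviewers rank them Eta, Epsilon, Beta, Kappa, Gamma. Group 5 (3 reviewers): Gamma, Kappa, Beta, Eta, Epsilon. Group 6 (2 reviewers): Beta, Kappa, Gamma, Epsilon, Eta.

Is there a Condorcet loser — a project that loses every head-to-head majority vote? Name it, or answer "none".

Pairwise majorities:
Eta vs Gamma: 2+4 = 6 for Eta, 7 for Gamma — Gamma by 7–6.
Eta–Beta: Eta 8–5.
Eta vs Epsilon: Eta preferred on 2+1+4+3 = 10 ballots; Eta wins 10–3.
Eta vs Kappa: 5 to 8, Kappa.
Gamma vs Beta: Gamma preferred on 2+1+1+3 = 7 ballots; Gamma wins 7–6.
Gamma vs Epsilon: Gamma, 9–4.
Gamma vs Kappa: Gamma is ranked higher on 1+1+3 = 5 ballots, Kappa on 8. Kappa wins 8–5.
Beta–Epsilon: Epsilon 8–5.
Beta vs Kappa: Beta wins 7–6.
Epsilon vs Kappa: Kappa, 8–5.
No project is winless: Eta beats Beta; Gamma beats Eta; Beta beats Kappa; Epsilon beats Beta; Kappa beats Eta. There is no Condorcet loser.

none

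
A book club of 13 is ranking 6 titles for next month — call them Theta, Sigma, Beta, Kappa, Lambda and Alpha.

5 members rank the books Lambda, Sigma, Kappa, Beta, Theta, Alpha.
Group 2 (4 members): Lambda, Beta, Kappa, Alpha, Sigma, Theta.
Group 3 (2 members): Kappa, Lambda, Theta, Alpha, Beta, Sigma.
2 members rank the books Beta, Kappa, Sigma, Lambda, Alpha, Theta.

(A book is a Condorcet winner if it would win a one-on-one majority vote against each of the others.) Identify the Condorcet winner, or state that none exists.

Lambda

Pairwise majorities:
Theta vs Sigma: Theta preferred on 2 ballots; Sigma wins 11–2.
Theta vs Beta: Theta preferred on 2 ballots; Beta wins 11–2.
Theta vs Kappa: Theta is ranked higher on 0 ballots, Kappa on 13. Kappa wins 13–0.
Theta vs Lambda: 0 to 13, Lambda.
Theta vs Alpha: 7 to 6, Theta.
Sigma vs Beta: Sigma preferred on 5 ballots; Beta wins 8–5.
Sigma vs Kappa: 5 for Sigma, 8 for Kappa — Kappa by 8–5.
Sigma vs Lambda: 2 for Sigma, 11 for Lambda — Lambda by 11–2.
Sigma vs Alpha: 7 to 6, Sigma.
Beta vs Kappa: Beta preferred on 4+2 = 6 ballots; Kappa wins 7–6.
Beta vs Lambda: Beta is ranked higher on 2 ballots, Lambda on 11. Lambda wins 11–2.
Beta vs Alpha: Beta is ranked higher on 5+4+2 = 11 ballots, Alpha on 2. Beta wins 11–2.
Kappa vs Lambda: Kappa preferred on 2+2 = 4 ballots; Lambda wins 9–4.
Kappa vs Alpha: Kappa is ranked higher on 5+4+2+2 = 13 ballots, Alpha on 0. Kappa wins 13–0.
Lambda vs Alpha: 13 to 0, Lambda.
Only Lambda has no losses; Lambda is the Condorcet winner.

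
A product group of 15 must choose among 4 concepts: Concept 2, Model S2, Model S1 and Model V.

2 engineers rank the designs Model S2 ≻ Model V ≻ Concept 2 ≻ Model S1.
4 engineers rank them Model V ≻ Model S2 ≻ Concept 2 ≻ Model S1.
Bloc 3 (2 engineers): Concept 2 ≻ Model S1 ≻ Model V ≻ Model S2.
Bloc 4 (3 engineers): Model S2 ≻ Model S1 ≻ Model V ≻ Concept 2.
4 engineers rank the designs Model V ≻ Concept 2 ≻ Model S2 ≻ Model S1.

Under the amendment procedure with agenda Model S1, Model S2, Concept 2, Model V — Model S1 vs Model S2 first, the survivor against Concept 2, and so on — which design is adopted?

Round 1: Model S1 vs Model S2 — 2–13, Model S2 advances.
Round 2: Model S2 vs Concept 2 — 9–6, Model S2 advances.
Round 3: Model S2 vs Model V — 5–10, Model V advances.
The agenda winner is Model V.

Model V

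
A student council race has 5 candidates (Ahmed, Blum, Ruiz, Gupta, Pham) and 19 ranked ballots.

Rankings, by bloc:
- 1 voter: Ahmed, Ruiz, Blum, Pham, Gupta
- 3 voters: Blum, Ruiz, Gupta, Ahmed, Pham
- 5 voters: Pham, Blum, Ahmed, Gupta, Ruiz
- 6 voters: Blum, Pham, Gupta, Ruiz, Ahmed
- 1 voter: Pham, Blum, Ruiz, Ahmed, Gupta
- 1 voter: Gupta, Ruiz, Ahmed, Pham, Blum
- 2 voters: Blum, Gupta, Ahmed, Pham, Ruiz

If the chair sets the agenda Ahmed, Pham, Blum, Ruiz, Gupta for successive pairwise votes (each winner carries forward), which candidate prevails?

Round 1: Ahmed vs Pham — 7–12, Pham advances.
Round 2: Pham vs Blum — 7–12, Blum advances.
Round 3: Blum vs Ruiz — 17–2, Blum advances.
Round 4: Blum vs Gupta — 18–1, Blum advances.
The agenda winner is Blum.

Blum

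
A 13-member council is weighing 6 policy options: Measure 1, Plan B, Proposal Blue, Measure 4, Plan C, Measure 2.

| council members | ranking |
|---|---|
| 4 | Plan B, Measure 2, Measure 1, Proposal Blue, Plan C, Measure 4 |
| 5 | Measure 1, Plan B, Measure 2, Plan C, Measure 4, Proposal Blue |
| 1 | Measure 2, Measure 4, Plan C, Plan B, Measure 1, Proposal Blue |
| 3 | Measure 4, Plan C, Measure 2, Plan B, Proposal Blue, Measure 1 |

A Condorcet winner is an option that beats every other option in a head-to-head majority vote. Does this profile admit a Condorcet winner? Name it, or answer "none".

Plan B

Head-to-head results (13 council members):
Measure 1 vs Plan B: Plan B wins 8–5.
Measure 1 vs Proposal Blue: Measure 1, 10–3.
Measure 1–Measure 4: Measure 1 9–4.
Measure 1 vs Plan C: Measure 1 wins 9–4.
Measure 1 vs Measure 2: Measure 2, 8–5.
Plan B–Proposal Blue: Plan B 13–0.
Plan B vs Measure 4: 4+5 = 9 for Plan B, 4 for Measure 4 — Plan B by 9–4.
Plan B vs Plan C: 9 to 4, Plan B.
Plan B vs Measure 2: 4+5 = 9 for Plan B, 4 for Measure 2 — Plan B by 9–4.
Proposal Blue vs Measure 4: 4 for Proposal Blue, 9 for Measure 4 — Measure 4 by 9–4.
Proposal Blue vs Plan C: 4 for Proposal Blue, 9 for Plan C — Plan C by 9–4.
Proposal Blue vs Measure 2: 0 to 13, Measure 2.
Measure 4 vs Plan C: Plan C wins 9–4.
Measure 4 vs Measure 2: Measure 4 is ranked higher on 3 ballots, Measure 2 on 10. Measure 2 wins 10–3.
Plan C vs Measure 2: Measure 2, 10–3.
Plan B wins every pairwise contest, so Plan B is the Condorcet winner.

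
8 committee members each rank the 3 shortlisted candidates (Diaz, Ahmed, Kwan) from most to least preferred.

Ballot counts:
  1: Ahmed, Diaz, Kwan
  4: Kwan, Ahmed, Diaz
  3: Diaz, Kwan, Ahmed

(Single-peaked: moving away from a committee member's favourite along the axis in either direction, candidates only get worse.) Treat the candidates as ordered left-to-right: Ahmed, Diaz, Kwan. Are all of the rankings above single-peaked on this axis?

no

Axis positions: Ahmed=1, Diaz=2, Kwan=3.
Ballot type 1 (peak Ahmed at position 1): ranking walks positions 1-2-3, expanding outward from the peak — single-peaked.
Ballot type 2: ranking walks positions 3-1-2; Ahmed is ranked above Diaz even though Diaz lies between Ahmed and the peak Kwan on the axis — preferences dip and rise again. Not single-peaked.
Ballot type 3 (peak Diaz at position 2): ranking walks positions 2-3-1, expanding outward from the peak — single-peaked.
Ballot type 2 violates single-peakedness, so the profile is not single-peaked on this axis.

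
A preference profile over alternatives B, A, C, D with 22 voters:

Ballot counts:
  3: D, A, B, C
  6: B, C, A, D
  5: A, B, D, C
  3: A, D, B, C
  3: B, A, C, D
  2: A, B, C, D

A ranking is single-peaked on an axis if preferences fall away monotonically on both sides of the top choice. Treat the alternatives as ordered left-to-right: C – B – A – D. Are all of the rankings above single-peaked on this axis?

Axis positions: C=1, B=2, A=3, D=4.
Faction 1 (peak D at position 4): ranking walks positions 4-3-2-1, expanding outward from the peak — single-peaked.
Faction 2 (peak B at position 2): ranking walks positions 2-1-3-4, expanding outward from the peak — single-peaked.
Faction 3 (peak A at position 3): ranking walks positions 3-2-4-1, expanding outward from the peak — single-peaked.
Faction 4 (peak A at position 3): ranking walks positions 3-4-2-1, expanding outward from the peak — single-peaked.
Faction 5 (peak B at position 2): ranking walks positions 2-3-1-4, expanding outward from the peak — single-peaked.
Faction 6 (peak A at position 3): ranking walks positions 3-2-1-4, expanding outward from the peak — single-peaked.
Every ranking is single-peaked on this axis.

yes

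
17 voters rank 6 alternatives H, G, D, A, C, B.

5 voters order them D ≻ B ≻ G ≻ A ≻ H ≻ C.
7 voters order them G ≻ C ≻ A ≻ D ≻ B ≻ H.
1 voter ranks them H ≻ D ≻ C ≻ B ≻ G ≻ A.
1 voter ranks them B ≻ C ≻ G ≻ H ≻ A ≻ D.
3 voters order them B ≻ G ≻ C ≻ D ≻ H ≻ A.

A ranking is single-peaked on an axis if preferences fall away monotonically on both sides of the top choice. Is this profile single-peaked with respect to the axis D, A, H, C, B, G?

Axis positions: D=1, A=2, H=3, C=4, B=5, G=6.
Bloc 1: ranking walks positions 1-5-6-2-3-4; B is ranked above A even though A lies between B and the peak D on the axis — preferences dip and rise again. Not single-peaked.
Bloc 2: ranking walks positions 6-4-2-1-5-3; C is ranked above B even though B lies between C and the peak G on the axis — preferences dip and rise again. Not single-peaked.
Bloc 3: ranking walks positions 3-1-4-5-6-2; D is ranked above A even though A lies between D and the peak H on the axis — preferences dip and rise again. Not single-peaked.
Bloc 4 (peak B at position 5): ranking walks positions 5-4-6-3-2-1, expanding outward from the peak — single-peaked.
Bloc 5: ranking walks positions 5-6-4-1-3-2; D is ranked above H even though H lies between D and the peak B on the axis — preferences dip and rise again. Not single-peaked.
Bloc 1 violates single-peakedness, so the profile is not single-peaked on this axis.

no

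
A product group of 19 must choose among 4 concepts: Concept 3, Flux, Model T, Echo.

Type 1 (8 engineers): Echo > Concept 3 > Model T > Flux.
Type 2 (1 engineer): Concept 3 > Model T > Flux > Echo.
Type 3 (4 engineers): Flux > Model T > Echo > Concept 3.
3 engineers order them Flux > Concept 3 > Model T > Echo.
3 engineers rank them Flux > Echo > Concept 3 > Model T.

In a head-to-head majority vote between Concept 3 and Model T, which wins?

Concept 3

Ballots ranking Concept 3 above Model T: 8 + 1 + 3 + 3 = 15.
Ballots ranking Model T above Concept 3: 19 − 15 = 4.
Concept 3 wins the head-to-head 15–4.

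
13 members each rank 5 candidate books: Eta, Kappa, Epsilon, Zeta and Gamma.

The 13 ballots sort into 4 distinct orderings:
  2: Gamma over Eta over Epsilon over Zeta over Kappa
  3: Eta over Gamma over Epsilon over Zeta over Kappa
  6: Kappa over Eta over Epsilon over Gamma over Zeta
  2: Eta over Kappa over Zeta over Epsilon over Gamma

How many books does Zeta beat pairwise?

Zeta against each rival (13 members):
Zeta vs Eta: Eta, 13–0.
Zeta vs Kappa: Zeta preferred on 2+3 = 5 ballots; Kappa wins 8–5.
Zeta vs Epsilon: Epsilon wins 11–2.
Zeta vs Gamma: Zeta is ranked higher on 2 ballots, Gamma on 11. Gamma wins 11–2.
Zeta beats no one; loses to Eta, Kappa, Epsilon, Gamma — 0 pairwise wins.

0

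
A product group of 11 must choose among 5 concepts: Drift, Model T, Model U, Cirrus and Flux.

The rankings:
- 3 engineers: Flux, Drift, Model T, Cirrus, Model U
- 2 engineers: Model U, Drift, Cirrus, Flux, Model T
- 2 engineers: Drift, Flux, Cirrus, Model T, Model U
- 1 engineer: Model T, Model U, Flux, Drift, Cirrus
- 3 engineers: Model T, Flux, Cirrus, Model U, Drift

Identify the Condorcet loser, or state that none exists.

Pairwise majorities:
Drift vs Model T: Drift, 7–4.
Drift vs Model U: Drift is ranked higher on 3+2 = 5 ballots, Model U on 6. Model U wins 6–5.
Drift vs Cirrus: 3+2+2+1 = 8 for Drift, 3 for Cirrus — Drift by 8–3.
Drift–Flux: Flux 7–4.
Model T vs Model U: Model T is ranked higher on 3+2+1+3 = 9 ballots, Model U on 2. Model T wins 9–2.
Model T vs Cirrus: Model T is ranked higher on 3+1+3 = 7 ballots, Cirrus on 4. Model T wins 7–4.
Model T–Flux: Flux 7–4.
Model U vs Cirrus: Cirrus wins 8–3.
Model U vs Flux: Flux, 8–3.
Cirrus vs Flux: 2 for Cirrus, 9 for Flux — Flux by 9–2.
Every design wins at least one matchup (Drift beats Model T; Model T beats Model U; Model U beats Drift; Cirrus beats Model U; Flux beats Drift), so there is no Condorcet loser.

none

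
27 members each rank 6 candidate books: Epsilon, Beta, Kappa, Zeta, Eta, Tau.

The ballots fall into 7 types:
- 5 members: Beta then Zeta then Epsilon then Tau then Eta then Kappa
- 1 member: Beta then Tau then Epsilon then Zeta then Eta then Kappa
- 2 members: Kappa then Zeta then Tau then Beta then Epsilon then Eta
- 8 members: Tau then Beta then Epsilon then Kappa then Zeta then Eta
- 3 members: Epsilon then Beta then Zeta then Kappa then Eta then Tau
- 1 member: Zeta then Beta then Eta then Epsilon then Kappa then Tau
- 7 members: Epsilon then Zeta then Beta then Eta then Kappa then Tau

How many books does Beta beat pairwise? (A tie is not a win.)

5

Beta against each rival (27 members):
Beta vs Epsilon: Beta preferred on 5+1+2+8+1 = 17 ballots; Beta wins 17–10.
Beta vs Kappa: Beta, 25–2.
Beta vs Zeta: Beta is ranked higher on 5+1+8+3 = 17 ballots, Zeta on 10. Beta wins 17–10.
Beta vs Eta: 27 for Beta, 0 for Eta — Beta by 27–0.
Beta vs Tau: Beta, 17–10.
Beta beats Epsilon, Kappa, Zeta, Eta, Tau — 5 pairwise wins.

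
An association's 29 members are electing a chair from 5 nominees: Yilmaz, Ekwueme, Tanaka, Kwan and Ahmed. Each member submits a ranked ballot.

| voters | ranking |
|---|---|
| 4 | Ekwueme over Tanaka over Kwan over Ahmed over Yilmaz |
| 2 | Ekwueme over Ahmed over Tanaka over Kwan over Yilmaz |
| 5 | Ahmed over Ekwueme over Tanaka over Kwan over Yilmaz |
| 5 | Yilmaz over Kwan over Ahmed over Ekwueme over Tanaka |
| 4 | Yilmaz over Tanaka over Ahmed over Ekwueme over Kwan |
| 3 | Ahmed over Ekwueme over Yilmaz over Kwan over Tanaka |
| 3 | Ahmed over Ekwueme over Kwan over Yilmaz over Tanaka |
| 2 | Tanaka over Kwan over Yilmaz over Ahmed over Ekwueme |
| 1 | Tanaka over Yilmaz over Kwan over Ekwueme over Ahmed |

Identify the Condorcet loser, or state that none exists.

Head-to-head results (29 voters):
Yilmaz vs Ekwueme: Yilmaz is ranked higher on 5+4+2+1 = 12 ballots, Ekwueme on 17. Ekwueme wins 17–12.
Yilmaz vs Tanaka: 5+4+3+3 = 15 for Yilmaz, 14 for Tanaka — Yilmaz by 15–14.
Yilmaz–Kwan: Kwan 16–13.
Yilmaz–Ahmed: Ahmed 17–12.
Ekwueme vs Tanaka: Ekwueme, 22–7.
Ekwueme vs Kwan: Ekwueme preferred on 4+2+5+4+3+3 = 21 ballots; Ekwueme wins 21–8.
Ekwueme vs Ahmed: Ekwueme is ranked higher on 4+2+1 = 7 ballots, Ahmed on 22. Ahmed wins 22–7.
Tanaka vs Kwan: 4+2+5+4+2+1 = 18 for Tanaka, 11 for Kwan — Tanaka by 18–11.
Tanaka vs Ahmed: Tanaka preferred on 4+4+2+1 = 11 ballots; Ahmed wins 18–11.
Kwan vs Ahmed: Kwan is ranked higher on 4+5+2+1 = 12 ballots, Ahmed on 17. Ahmed wins 17–12.
No candidate is winless: Yilmaz beats Tanaka; Ekwueme beats Yilmaz; Tanaka beats Kwan; Kwan beats Yilmaz; Ahmed beats Yilmaz. There is no Condorcet loser.

none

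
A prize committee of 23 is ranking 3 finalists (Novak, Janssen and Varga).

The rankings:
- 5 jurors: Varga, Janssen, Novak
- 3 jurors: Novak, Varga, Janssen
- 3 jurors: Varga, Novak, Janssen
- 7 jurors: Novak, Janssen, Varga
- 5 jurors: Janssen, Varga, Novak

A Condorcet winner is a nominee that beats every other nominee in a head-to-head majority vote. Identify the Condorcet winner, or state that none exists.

none

Head-to-head results (23 jurors):
Novak vs Janssen: Novak, 13–10.
Novak vs Varga: Varga, 13–10.
Janssen–Varga: Janssen 12–11.
Each nominee drops at least one matchup (Novak loses to Varga; Janssen loses to Novak; Varga loses to Janssen); the cycle Novak > Janssen > Varga > Novak rules out a Condorcet winner.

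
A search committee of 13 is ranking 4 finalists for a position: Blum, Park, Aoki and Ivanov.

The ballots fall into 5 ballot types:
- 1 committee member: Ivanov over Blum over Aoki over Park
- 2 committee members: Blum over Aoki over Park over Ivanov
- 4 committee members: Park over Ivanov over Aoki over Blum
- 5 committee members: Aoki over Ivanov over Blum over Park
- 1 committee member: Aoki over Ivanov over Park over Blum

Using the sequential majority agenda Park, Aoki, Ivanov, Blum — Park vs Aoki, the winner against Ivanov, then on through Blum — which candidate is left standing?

Round 1: Park vs Aoki — 4–9, Aoki advances.
Round 2: Aoki vs Ivanov — 8–5, Aoki advances.
Round 3: Aoki vs Blum — 10–3, Aoki advances.
The agenda winner is Aoki.

Aoki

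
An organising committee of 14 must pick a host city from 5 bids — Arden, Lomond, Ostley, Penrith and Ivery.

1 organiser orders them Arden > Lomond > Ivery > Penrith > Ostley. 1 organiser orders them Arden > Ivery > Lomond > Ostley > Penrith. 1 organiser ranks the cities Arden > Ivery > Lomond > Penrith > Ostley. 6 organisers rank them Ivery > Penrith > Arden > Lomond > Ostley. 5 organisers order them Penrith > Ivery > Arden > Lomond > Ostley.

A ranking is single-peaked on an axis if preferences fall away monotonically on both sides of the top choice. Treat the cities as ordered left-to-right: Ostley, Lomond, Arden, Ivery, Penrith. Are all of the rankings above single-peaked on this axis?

Axis positions: Ostley=1, Lomond=2, Arden=3, Ivery=4, Penrith=5.
Ballot type 1 (peak Arden at position 3): ranking walks positions 3-2-4-5-1, expanding outward from the peak — single-peaked.
Ballot type 2 (peak Arden at position 3): ranking walks positions 3-4-2-1-5, expanding outward from the peak — single-peaked.
Ballot type 3 (peak Arden at position 3): ranking walks positions 3-4-2-5-1, expanding outward from the peak — single-peaked.
Ballot type 4 (peak Ivery at position 4): ranking walks positions 4-5-3-2-1, expanding outward from the peak — single-peaked.
Ballot type 5 (peak Penrith at position 5): ranking walks positions 5-4-3-2-1, expanding outward from the peak — single-peaked.
Every ranking is single-peaked on this axis.

yes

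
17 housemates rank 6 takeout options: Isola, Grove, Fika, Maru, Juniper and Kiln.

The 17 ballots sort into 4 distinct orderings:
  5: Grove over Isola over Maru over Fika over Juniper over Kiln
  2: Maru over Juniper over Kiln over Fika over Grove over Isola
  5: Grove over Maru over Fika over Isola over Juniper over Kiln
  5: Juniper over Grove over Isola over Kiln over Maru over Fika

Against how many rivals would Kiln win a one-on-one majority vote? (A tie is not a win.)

0

Kiln against each rival (17 friends):
Kiln vs Isola: Isola, 15–2.
Kiln vs Grove: Grove, 15–2.
Kiln–Fika: Fika 10–7.
Kiln–Maru: Maru 12–5.
Kiln vs Juniper: Juniper, 17–0.
Kiln beats no one; loses to Isola, Grove, Fika, Maru, Juniper — 0 pairwise wins.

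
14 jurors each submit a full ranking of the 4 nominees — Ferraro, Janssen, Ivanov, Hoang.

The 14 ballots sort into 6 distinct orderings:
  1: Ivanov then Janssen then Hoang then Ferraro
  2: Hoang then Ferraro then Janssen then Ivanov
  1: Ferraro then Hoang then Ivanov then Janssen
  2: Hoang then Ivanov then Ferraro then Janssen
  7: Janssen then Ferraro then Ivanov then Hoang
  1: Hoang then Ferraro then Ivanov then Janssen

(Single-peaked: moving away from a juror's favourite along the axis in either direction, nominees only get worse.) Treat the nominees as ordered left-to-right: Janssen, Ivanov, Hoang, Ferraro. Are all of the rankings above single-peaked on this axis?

Axis positions: Janssen=1, Ivanov=2, Hoang=3, Ferraro=4.
Cluster 1 (peak Ivanov at position 2): ranking walks positions 2-1-3-4, expanding outward from the peak — single-peaked.
Cluster 2: ranking walks positions 3-4-1-2; Janssen is ranked above Ivanov even though Ivanov lies between Janssen and the peak Hoang on the axis — preferences dip and rise again. Not single-peaked.
Cluster 3 (peak Ferraro at position 4): ranking walks positions 4-3-2-1, expanding outward from the peak — single-peaked.
Cluster 4 (peak Hoang at position 3): ranking walks positions 3-2-4-1, expanding outward from the peak — single-peaked.
Cluster 5: ranking walks positions 1-4-2-3; Ferraro is ranked above Ivanov even though Ivanov lies between Ferraro and the peak Janssen on the axis — preferences dip and rise again. Not single-peaked.
Cluster 6 (peak Hoang at position 3): ranking walks positions 3-4-2-1, expanding outward from the peak — single-peaked.
Cluster 2 violates single-peakedness, so the profile is not single-peaked on this axis.

no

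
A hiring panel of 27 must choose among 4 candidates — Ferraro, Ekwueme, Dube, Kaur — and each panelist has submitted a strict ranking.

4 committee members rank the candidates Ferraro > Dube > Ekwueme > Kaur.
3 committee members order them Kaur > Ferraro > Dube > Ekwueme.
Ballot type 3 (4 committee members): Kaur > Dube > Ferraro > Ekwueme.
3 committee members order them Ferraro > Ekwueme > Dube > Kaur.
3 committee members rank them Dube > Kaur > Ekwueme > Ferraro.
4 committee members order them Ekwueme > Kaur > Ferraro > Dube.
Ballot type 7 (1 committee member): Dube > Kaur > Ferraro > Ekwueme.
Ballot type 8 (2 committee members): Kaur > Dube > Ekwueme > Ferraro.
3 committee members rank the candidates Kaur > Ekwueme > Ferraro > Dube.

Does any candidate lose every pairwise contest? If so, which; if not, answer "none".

Pairwise majorities:
Ferraro vs Ekwueme: Ferraro, 15–12.
Ferraro vs Dube: Ferraro wins 17–10.
Ferraro–Kaur: Kaur 20–7.
Ekwueme vs Dube: Ekwueme preferred on 3+4+3 = 10 ballots; Dube wins 17–10.
Ekwueme vs Kaur: Ekwueme is ranked higher on 4+3+4 = 11 ballots, Kaur on 16. Kaur wins 16–11.
Dube vs Kaur: Kaur wins 16–11.
Only Ekwueme has no wins; Ekwueme is the Condorcet loser.

Ekwueme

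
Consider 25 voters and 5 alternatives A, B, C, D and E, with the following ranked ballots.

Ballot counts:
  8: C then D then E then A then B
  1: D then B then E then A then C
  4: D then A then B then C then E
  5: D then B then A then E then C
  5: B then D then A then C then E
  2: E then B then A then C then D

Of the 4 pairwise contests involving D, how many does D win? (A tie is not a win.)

D against each rival (25 voters):
D vs A: D preferred on 8+1+4+5+5 = 23 ballots; D wins 23–2.
D vs B: 8+1+4+5 = 18 for D, 7 for B — D by 18–7.
D vs C: 1+4+5+5 = 15 for D, 10 for C — D by 15–10.
D vs E: 23 to 2, D.
D beats A, B, C, E — 4 pairwise wins.

4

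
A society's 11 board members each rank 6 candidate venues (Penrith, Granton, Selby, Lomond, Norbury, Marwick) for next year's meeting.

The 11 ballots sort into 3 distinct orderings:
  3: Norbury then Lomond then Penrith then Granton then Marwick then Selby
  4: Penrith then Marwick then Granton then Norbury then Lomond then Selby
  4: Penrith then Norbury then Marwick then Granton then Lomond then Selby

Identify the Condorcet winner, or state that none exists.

Head-to-head results (11 organisers):
Penrith vs Granton: Penrith is ranked higher on 3+4+4 = 11 ballots, Granton on 0. Penrith wins 11–0.
Penrith vs Selby: 11 to 0, Penrith.
Penrith vs Lomond: Penrith is ranked higher on 4+4 = 8 ballots, Lomond on 3. Penrith wins 8–3.
Penrith vs Norbury: 4+4 = 8 for Penrith, 3 for Norbury — Penrith by 8–3.
Penrith vs Marwick: Penrith preferred on 3+4+4 = 11 ballots; Penrith wins 11–0.
Granton vs Selby: Granton preferred on 3+4+4 = 11 ballots; Granton wins 11–0.
Granton vs Lomond: 4+4 = 8 for Granton, 3 for Lomond — Granton by 8–3.
Granton vs Norbury: 4 for Granton, 7 for Norbury — Norbury by 7–4.
Granton vs Marwick: Granton preferred on 3 ballots; Marwick wins 8–3.
Selby vs Lomond: Selby is ranked higher on 0 ballots, Lomond on 11. Lomond wins 11–0.
Selby vs Norbury: Selby preferred on 0 ballots; Norbury wins 11–0.
Selby vs Marwick: 0 to 11, Marwick.
Lomond vs Norbury: Lomond preferred on 0 ballots; Norbury wins 11–0.
Lomond vs Marwick: 3 to 8, Marwick.
Norbury vs Marwick: Norbury preferred on 3+4 = 7 ballots; Norbury wins 7–4.
Penrith beats each of Granton, Selby, Lomond, Norbury, Marwick — Penrith is the Condorcet winner.

Penrith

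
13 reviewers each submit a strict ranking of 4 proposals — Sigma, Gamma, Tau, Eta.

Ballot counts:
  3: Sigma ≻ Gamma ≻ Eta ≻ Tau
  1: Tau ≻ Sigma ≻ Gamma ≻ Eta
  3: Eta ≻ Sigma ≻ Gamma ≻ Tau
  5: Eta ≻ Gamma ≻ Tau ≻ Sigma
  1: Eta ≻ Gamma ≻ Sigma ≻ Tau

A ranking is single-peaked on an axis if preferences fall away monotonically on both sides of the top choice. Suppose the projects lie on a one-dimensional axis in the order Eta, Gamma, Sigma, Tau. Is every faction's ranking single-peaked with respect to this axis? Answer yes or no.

no

Axis positions: Eta=1, Gamma=2, Sigma=3, Tau=4.
Faction 1 (peak Sigma at position 3): ranking walks positions 3-2-1-4, expanding outward from the peak — single-peaked.
Faction 2 (peak Tau at position 4): ranking walks positions 4-3-2-1, expanding outward from the peak — single-peaked.
Faction 3: ranking walks positions 1-3-2-4; Sigma is ranked above Gamma even though Gamma lies between Sigma and the peak Eta on the axis — preferences dip and rise again. Not single-peaked.
Faction 4: ranking walks positions 1-2-4-3; Tau is ranked above Sigma even though Sigma lies between Tau and the peak Eta on the axis — preferences dip and rise again. Not single-peaked.
Faction 5 (peak Eta at position 1): ranking walks positions 1-2-3-4, expanding outward from the peak — single-peaked.
Faction 3 violates single-peakedness, so the profile is not single-peaked on this axis.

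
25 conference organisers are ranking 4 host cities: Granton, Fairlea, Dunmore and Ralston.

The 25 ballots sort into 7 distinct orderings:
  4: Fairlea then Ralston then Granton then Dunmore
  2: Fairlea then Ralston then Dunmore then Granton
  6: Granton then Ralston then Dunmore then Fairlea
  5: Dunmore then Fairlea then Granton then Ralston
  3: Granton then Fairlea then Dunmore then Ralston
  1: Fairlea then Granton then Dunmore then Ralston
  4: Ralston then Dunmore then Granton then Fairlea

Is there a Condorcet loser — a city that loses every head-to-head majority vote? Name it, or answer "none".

Head-to-head results (25 organisers):
Granton vs Fairlea: Granton preferred on 6+3+4 = 13 ballots; Granton wins 13–12.
Granton vs Dunmore: 14 to 11, Granton.
Granton–Ralston: Granton 15–10.
Fairlea–Dunmore: Dunmore 15–10.
Fairlea vs Ralston: 4+2+5+3+1 = 15 for Fairlea, 10 for Ralston — Fairlea by 15–10.
Dunmore vs Ralston: Dunmore is ranked higher on 5+3+1 = 9 ballots, Ralston on 16. Ralston wins 16–9.
No city is winless: Granton beats Fairlea; Fairlea beats Ralston; Dunmore beats Fairlea; Ralston beats Dunmore. There is no Condorcet loser.

none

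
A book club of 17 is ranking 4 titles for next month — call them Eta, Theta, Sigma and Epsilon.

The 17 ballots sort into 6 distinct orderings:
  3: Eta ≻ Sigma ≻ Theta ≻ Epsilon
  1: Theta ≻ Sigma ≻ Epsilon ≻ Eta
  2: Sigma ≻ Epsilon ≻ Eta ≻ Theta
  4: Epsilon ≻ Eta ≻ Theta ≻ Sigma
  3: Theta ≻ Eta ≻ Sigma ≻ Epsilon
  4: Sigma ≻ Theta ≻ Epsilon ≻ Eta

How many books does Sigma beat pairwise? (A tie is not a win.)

2

Sigma against each rival (17 members):
Sigma vs Eta: Sigma preferred on 1+2+4 = 7 ballots; Eta wins 10–7.
Sigma vs Theta: 3+2+4 = 9 for Sigma, 8 for Theta — Sigma by 9–8.
Sigma vs Epsilon: Sigma wins 13–4.
Sigma beats Theta, Epsilon; loses to Eta — 2 pairwise wins.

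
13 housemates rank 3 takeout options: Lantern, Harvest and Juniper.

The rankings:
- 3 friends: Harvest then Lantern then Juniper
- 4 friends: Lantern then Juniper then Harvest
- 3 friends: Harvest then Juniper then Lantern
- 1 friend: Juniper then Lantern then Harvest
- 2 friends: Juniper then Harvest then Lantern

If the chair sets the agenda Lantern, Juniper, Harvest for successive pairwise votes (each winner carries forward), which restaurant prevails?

Round 1: Lantern vs Juniper — 7–6, Lantern advances.
Round 2: Lantern vs Harvest — 5–8, Harvest advances.
Harvest survives the agenda.

Harvest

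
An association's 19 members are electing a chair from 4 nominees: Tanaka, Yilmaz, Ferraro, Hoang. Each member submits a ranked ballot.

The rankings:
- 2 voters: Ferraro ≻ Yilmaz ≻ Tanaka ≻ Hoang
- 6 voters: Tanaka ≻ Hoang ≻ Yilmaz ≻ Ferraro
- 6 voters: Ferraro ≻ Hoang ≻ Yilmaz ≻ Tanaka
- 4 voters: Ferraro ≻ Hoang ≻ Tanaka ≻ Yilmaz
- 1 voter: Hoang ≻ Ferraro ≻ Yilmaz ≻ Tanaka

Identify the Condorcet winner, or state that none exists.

Head-to-head results (19 voters):
Tanaka–Yilmaz: Tanaka 10–9.
Tanaka vs Ferraro: Ferraro, 13–6.
Tanaka vs Hoang: Tanaka preferred on 2+6 = 8 ballots; Hoang wins 11–8.
Yilmaz–Ferraro: Ferraro 13–6.
Yilmaz–Hoang: Hoang 17–2.
Ferraro vs Hoang: Ferraro, 12–7.
Ferraro wins every pairwise contest, so Ferraro is the Condorcet winner.

Ferraro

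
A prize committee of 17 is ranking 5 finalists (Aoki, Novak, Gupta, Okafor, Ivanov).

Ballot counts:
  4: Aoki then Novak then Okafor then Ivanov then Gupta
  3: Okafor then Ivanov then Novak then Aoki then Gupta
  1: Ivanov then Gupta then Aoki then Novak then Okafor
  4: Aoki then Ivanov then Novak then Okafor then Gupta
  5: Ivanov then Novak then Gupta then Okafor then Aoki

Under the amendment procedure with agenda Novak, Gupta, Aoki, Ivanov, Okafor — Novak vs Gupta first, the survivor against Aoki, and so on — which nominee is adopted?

Round 1: Novak vs Gupta — 16–1, Novak advances.
Round 2: Novak vs Aoki — 8–9, Aoki advances.
Round 3: Aoki vs Ivanov — 8–9, Ivanov advances.
Round 4: Ivanov vs Okafor — 10–7, Ivanov advances.
Ivanov survives the agenda.

Ivanov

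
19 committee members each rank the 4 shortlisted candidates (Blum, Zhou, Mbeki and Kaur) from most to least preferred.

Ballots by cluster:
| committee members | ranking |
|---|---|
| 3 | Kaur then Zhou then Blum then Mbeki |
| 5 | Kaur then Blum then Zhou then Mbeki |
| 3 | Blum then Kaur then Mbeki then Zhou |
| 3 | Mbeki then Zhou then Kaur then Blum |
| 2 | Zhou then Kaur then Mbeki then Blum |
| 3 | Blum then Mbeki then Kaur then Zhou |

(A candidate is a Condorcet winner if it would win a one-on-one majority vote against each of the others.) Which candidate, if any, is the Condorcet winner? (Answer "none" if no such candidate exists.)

Kaur

Pairwise majorities:
Blum vs Zhou: Blum preferred on 5+3+3 = 11 ballots; Blum wins 11–8.
Blum vs Mbeki: Blum preferred on 3+5+3+3 = 14 ballots; Blum wins 14–5.
Blum vs Kaur: Blum is ranked higher on 3+3 = 6 ballots, Kaur on 13. Kaur wins 13–6.
Zhou vs Mbeki: Zhou is ranked higher on 3+5+2 = 10 ballots, Mbeki on 9. Zhou wins 10–9.
Zhou vs Kaur: Zhou is ranked higher on 3+2 = 5 ballots, Kaur on 14. Kaur wins 14–5.
Mbeki vs Kaur: Mbeki is ranked higher on 3+3 = 6 ballots, Kaur on 13. Kaur wins 13–6.
Kaur defeats every rival head-to-head and is the Condorcet winner.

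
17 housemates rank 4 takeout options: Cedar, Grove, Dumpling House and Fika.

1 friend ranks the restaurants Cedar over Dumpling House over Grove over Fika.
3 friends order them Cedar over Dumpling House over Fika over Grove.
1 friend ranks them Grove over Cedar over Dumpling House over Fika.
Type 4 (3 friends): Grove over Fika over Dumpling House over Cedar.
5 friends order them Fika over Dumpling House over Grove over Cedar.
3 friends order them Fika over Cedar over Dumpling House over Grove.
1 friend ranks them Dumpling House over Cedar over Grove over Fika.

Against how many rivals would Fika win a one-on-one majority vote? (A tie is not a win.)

Fika against each rival (17 friends):
Fika vs Cedar: 11 to 6, Fika.
Fika vs Grove: 11 to 6, Fika.
Fika vs Dumpling House: Fika wins 11–6.
Fika beats Cedar, Grove, Dumpling House — 3 pairwise wins.

3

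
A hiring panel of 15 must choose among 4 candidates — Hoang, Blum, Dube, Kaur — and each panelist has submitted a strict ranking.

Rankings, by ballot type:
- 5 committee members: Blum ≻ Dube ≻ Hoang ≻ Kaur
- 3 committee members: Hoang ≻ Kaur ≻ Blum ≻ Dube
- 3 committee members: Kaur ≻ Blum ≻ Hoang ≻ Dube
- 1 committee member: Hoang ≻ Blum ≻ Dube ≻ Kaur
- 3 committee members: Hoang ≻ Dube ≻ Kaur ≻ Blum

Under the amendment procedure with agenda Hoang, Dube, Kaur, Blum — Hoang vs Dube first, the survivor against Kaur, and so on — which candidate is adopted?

Round 1: Hoang vs Dube — 10–5, Hoang advances.
Round 2: Hoang vs Kaur — 12–3, Hoang advances.
Round 3: Hoang vs Blum — 7–8, Blum advances.
Blum survives the agenda.

Blum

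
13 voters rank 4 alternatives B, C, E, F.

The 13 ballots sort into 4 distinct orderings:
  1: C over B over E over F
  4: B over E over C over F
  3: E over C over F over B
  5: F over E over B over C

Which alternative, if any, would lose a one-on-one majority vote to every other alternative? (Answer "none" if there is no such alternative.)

Head-to-head results (13 voters):
B vs C: B, 9–4.
B vs E: B preferred on 1+4 = 5 ballots; E wins 8–5.
B vs F: F, 8–5.
C vs E: E, 12–1.
C vs F: C, 8–5.
E vs F: E is ranked higher on 1+4+3 = 8 ballots, F on 5. E wins 8–5.
No alternative is winless: B beats C; C beats F; E beats B; F beats B. There is no Condorcet loser.

none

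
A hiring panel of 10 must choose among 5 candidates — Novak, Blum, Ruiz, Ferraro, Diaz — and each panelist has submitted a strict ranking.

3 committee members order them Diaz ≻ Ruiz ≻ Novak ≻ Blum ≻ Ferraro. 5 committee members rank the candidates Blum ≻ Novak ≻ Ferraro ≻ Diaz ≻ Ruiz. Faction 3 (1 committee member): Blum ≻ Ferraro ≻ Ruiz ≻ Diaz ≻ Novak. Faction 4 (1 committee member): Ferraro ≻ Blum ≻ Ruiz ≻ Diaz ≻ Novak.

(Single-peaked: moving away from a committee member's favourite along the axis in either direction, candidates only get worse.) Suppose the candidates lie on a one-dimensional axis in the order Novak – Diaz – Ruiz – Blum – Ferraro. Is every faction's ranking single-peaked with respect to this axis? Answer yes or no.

Axis positions: Novak=1, Diaz=2, Ruiz=3, Blum=4, Ferraro=5.
Faction 1 (peak Diaz at position 2): ranking walks positions 2-3-1-4-5, expanding outward from the peak — single-peaked.
Faction 2: ranking walks positions 4-1-5-2-3; Novak is ranked above Ruiz even though Ruiz lies between Novak and the peak Blum on the axis — preferences dip and rise again. Not single-peaked.
Faction 3 (peak Blum at position 4): ranking walks positions 4-5-3-2-1, expanding outward from the peak — single-peaked.
Faction 4 (peak Ferraro at position 5): ranking walks positions 5-4-3-2-1, expanding outward from the peak — single-peaked.
Faction 2 violates single-peakedness, so the profile is not single-peaked on this axis.

no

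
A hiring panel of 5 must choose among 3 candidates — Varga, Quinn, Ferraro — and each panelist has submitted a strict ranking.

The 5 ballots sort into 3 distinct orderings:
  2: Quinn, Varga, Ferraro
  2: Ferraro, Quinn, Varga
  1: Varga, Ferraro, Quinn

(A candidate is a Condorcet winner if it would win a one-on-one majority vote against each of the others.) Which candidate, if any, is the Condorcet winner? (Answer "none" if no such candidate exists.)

Check each pair by majority over 5 ballots:
Varga vs Quinn: 1 for Varga, 4 for Quinn — Quinn by 4–1.
Varga vs Ferraro: Varga wins 3–2.
Quinn vs Ferraro: Ferraro wins 3–2.
Each candidate drops at least one matchup (Varga loses to Quinn; Quinn loses to Ferraro; Ferraro loses to Varga); the cycle Varga beats Ferraro beats Quinn beats Varga rules out a Condorcet winner.

none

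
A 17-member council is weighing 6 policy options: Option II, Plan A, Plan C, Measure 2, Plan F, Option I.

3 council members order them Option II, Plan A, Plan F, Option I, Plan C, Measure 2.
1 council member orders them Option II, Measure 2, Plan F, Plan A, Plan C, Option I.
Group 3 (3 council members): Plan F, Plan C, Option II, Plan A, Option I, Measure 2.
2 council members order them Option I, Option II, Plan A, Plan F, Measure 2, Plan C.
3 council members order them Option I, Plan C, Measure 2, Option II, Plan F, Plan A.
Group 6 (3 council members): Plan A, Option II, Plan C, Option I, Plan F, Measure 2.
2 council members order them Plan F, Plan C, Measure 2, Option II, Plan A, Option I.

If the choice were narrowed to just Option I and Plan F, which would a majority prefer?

Ballots ranking Option I above Plan F: 2 + 3 + 3 = 8.
Ballots ranking Plan F above Option I: 17 − 8 = 9.
Plan F wins the head-to-head 9–8.

Plan F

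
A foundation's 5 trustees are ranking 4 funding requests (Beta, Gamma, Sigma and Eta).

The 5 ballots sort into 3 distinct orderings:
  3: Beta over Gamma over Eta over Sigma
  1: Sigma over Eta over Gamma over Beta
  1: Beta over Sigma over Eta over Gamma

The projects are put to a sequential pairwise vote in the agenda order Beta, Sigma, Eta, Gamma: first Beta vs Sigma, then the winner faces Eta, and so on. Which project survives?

Round 1: Beta vs Sigma — 4–1, Beta advances.
Round 2: Beta vs Eta — 4–1, Beta advances.
Round 3: Beta vs Gamma — 4–1, Beta advances.
The agenda winner is Beta.

Beta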